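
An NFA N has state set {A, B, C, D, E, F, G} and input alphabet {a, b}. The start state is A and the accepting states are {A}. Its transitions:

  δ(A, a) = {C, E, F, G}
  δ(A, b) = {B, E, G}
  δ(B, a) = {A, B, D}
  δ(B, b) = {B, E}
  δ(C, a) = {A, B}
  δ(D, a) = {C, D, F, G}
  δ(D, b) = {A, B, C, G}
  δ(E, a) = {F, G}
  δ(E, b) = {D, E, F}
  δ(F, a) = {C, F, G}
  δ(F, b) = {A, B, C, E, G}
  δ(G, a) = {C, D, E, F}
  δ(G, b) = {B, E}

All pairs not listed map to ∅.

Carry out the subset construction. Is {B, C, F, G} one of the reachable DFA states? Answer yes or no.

Start state of the DFA: {A}.
{A} --a--> {C, E, F, G}  [new]
{A} --b--> {B, E, G}  [new]
{C, E, F, G} --a--> {A, B, C, D, E, F, G}  [new]
{C, E, F, G} --b--> {A, B, C, D, E, F, G}  [seen]
{B, E, G} --a--> {A, B, C, D, E, F, G}  [seen]
{B, E, G} --b--> {B, D, E, F}  [new]
{A, B, C, D, E, F, G} --a--> {A, B, C, D, E, F, G}  [seen]
{A, B, C, D, E, F, G} --b--> {A, B, C, D, E, F, G}  [seen]
{B, D, E, F} --a--> {A, B, C, D, F, G}  [new]
{B, D, E, F} --b--> {A, B, C, D, E, F, G}  [seen]
{A, B, C, D, F, G} --a--> {A, B, C, D, E, F, G}  [seen]
{A, B, C, D, F, G} --b--> {A, B, C, E, G}  [new]
{A, B, C, E, G} --a--> {A, B, C, D, E, F, G}  [seen]
{A, B, C, E, G} --b--> {B, D, E, F, G}  [new]
{B, D, E, F, G} --a--> {A, B, C, D, E, F, G}  [seen]
{B, D, E, F, G} --b--> {A, B, C, D, E, F, G}  [seen]
Reachable DFA states: {A}, {C, E, F, G}, {B, E, G}, {A, B, C, D, E, F, G}, {B, D, E, F}, {A, B, C, D, F, G}, {A, B, C, E, G}, {B, D, E, F, G}.
{B, C, F, G} is not among them.

no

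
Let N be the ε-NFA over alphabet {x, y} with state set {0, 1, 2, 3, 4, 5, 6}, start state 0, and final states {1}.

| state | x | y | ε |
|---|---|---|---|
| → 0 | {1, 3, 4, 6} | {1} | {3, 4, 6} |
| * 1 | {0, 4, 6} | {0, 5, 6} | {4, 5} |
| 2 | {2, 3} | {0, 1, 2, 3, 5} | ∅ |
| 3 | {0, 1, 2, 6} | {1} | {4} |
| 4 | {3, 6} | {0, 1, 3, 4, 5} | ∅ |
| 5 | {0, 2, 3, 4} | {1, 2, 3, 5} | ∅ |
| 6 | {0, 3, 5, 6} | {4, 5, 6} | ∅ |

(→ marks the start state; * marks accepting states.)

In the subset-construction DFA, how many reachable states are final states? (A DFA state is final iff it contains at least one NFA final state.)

Start state of the DFA: {0, 3, 4, 6} (ε-closure of the NFA start).
{0, 3, 4, 6} --x--> {0, 1, 2, 3, 4, 5, 6}  [new]
{0, 3, 4, 6} --y--> {0, 1, 3, 4, 5, 6}  [new]
{0, 1, 2, 3, 4, 5, 6} --x--> {0, 1, 2, 3, 4, 5, 6}  [seen]
{0, 1, 2, 3, 4, 5, 6} --y--> {0, 1, 2, 3, 4, 5, 6}  [seen]
{0, 1, 3, 4, 5, 6} --x--> {0, 1, 2, 3, 4, 5, 6}  [seen]
{0, 1, 3, 4, 5, 6} --y--> {0, 1, 2, 3, 4, 5, 6}  [seen]
Reachable DFA states: {0, 3, 4, 6}, {0, 1, 2, 3, 4, 5, 6}, {0, 1, 3, 4, 5, 6}.
Accepting DFA states (contain an NFA accepting state): {0, 1, 2, 3, 4, 5, 6}, {0, 1, 3, 4, 5, 6}.

2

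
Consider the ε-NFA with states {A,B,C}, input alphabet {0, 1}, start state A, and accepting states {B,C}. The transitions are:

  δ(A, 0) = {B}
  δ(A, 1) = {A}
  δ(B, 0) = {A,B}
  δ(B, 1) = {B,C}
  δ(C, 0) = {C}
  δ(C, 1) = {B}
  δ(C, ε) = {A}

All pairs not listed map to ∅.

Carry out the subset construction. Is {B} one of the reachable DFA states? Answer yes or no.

yes

Start state of the DFA: {A} (ε-closure of the NFA start).
{A} --0--> {B}  [new]
{A} --1--> {A}  [seen]
{B} --0--> {A,B}  [new]
{B} --1--> {A,B,C}  [new]
{A,B} --0--> {A,B}  [seen]
{A,B} --1--> {A,B,C}  [seen]
{A,B,C} --0--> {A,B,C}  [seen]
{A,B,C} --1--> {A,B,C}  [seen]
Reachable DFA states: {A}, {B}, {A,B}, {A,B,C}.
{B} is among them.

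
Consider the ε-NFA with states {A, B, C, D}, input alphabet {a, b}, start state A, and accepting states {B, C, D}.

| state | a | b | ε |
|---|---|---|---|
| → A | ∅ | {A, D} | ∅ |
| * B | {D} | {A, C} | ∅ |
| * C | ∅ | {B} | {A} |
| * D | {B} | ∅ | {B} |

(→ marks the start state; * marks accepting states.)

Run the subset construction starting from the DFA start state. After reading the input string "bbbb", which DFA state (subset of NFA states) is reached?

{A, B, C, D}

Start: {A}.
δ(A,b) = {A, D}.
Union: {A, D}.
ε-closure gives {A, B, D}.
After b: {A, B, D}.
δ(A,b) = {A, D}; δ(B,b) = {A, C}; δ(D,b) = ∅.
Union: {A, C, D}.
ε-closure gives {A, B, C, D}.
After b: {A, B, C, D}.
δ(A,b) = {A, D}; δ(B,b) = {A, C}; δ(C,b) = {B}; δ(D,b) = ∅.
Union: {A, B, C, D}.
After b: {A, B, C, D}.
δ(A,b) = {A, D}; δ(B,b) = {A, C}; δ(C,b) = {B}; δ(D,b) = ∅.
Union: {A, B, C, D}.
After b: {A, B, C, D}.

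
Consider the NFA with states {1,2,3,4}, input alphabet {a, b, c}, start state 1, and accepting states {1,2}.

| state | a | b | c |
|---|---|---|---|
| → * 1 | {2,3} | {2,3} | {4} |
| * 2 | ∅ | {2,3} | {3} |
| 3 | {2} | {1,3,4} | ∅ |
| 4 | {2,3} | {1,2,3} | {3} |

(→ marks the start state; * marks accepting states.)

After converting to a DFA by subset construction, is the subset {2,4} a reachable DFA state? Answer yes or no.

Start state of the DFA: {1}.
{1} --a--> {2,3}  [new]
{1} --b--> {2,3}  [seen]
{1} --c--> {4}  [new]
{2,3} --a--> {2}  [new]
{2,3} --b--> {1,2,3,4}  [new]
{2,3} --c--> {3}  [new]
{4} --a--> {2,3}  [seen]
{4} --b--> {1,2,3}  [new]
{4} --c--> {3}  [seen]
{2} --a--> ∅  [new]
{2} --b--> {2,3}  [seen]
{2} --c--> {3}  [seen]
{1,2,3,4} --a--> {2,3}  [seen]
{1,2,3,4} --b--> {1,2,3,4}  [seen]
{1,2,3,4} --c--> {3,4}  [new]
{3} --a--> {2}  [seen]
{3} --b--> {1,3,4}  [new]
{3} --c--> ∅  [seen]
{1,2,3} --a--> {2,3}  [seen]
{1,2,3} --b--> {1,2,3,4}  [seen]
{1,2,3} --c--> {3,4}  [seen]
∅ --a--> ∅  [seen]
∅ --b--> ∅  [seen]
∅ --c--> ∅  [seen]
{3,4} --a--> {2,3}  [seen]
{3,4} --b--> {1,2,3,4}  [seen]
{3,4} --c--> {3}  [seen]
{1,3,4} --a--> {2,3}  [seen]
{1,3,4} --b--> {1,2,3,4}  [seen]
{1,3,4} --c--> {3,4}  [seen]
Reachable DFA states: {1}, {2,3}, {4}, {2}, {1,2,3,4}, {3}, {1,2,3}, ∅, {3,4}, {1,3,4}.
{2,4} is not among them.

no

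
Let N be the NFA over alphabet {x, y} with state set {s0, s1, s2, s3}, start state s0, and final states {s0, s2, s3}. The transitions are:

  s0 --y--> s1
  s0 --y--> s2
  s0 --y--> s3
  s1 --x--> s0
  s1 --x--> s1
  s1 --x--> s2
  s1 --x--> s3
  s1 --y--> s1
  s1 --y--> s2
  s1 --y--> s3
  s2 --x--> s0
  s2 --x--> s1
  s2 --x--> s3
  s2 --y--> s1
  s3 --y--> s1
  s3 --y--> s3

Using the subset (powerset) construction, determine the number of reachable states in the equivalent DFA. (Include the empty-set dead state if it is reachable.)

Start state of the DFA: {s0}.
{s0} --x--> ∅  [new]
{s0} --y--> {s1, s2, s3}  [new]
∅ --x--> ∅  [seen]
∅ --y--> ∅  [seen]
{s1, s2, s3} --x--> {s0, s1, s2, s3}  [new]
{s1, s2, s3} --y--> {s1, s2, s3}  [seen]
{s0, s1, s2, s3} --x--> {s0, s1, s2, s3}  [seen]
{s0, s1, s2, s3} --y--> {s1, s2, s3}  [seen]
Reachable DFA states: {s0}, ∅, {s1, s2, s3}, {s0, s1, s2, s3}.

4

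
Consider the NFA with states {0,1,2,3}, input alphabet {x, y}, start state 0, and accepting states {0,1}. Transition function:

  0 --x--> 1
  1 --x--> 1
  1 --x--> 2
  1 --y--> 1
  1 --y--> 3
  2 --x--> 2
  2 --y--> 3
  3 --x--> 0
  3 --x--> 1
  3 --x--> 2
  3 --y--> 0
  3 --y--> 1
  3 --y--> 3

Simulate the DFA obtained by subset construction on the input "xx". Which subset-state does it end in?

Start: {0}.
δ(0,x) = {1}.
Union: {1}.
After x: {1}.
δ(1,x) = {1,2}.
Union: {1,2}.
After x: {1,2}.

{1,2}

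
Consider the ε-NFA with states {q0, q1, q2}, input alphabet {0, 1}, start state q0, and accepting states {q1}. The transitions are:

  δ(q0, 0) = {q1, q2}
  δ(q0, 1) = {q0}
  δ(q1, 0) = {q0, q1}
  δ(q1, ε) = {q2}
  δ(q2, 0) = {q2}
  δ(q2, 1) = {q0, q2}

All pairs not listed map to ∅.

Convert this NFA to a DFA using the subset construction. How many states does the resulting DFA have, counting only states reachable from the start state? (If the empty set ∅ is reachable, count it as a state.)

4

Start state of the DFA: {q0} (ε-closure of the NFA start).
{q0} --0--> {q1, q2}  [new]
{q0} --1--> {q0}  [seen]
{q1, q2} --0--> {q0, q1, q2}  [new]
{q1, q2} --1--> {q0, q2}  [new]
{q0, q1, q2} --0--> {q0, q1, q2}  [seen]
{q0, q1, q2} --1--> {q0, q2}  [seen]
{q0, q2} --0--> {q1, q2}  [seen]
{q0, q2} --1--> {q0, q2}  [seen]
Reachable DFA states: {q0}, {q1, q2}, {q0, q1, q2}, {q0, q2}.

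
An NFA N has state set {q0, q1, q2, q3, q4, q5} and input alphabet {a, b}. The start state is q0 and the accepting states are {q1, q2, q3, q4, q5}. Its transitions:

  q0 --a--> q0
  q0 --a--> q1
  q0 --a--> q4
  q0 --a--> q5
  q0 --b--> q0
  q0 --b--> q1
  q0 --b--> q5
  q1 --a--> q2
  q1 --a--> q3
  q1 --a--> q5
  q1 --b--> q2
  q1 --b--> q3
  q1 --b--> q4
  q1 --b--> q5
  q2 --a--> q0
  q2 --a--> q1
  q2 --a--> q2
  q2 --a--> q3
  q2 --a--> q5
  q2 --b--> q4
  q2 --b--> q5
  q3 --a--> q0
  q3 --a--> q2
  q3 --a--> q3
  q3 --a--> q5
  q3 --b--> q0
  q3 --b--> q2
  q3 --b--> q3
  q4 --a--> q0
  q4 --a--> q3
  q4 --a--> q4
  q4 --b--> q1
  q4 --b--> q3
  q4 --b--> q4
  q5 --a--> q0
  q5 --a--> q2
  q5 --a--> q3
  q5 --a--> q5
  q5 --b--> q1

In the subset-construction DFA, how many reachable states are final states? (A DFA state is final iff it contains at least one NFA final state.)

Start state of the DFA: {q0}.
{q0} --a--> {q0, q1, q4, q5}  [new]
{q0} --b--> {q0, q1, q5}  [new]
{q0, q1, q4, q5} --a--> {q0, q1, q2, q3, q4, q5}  [new]
{q0, q1, q4, q5} --b--> {q0, q1, q2, q3, q4, q5}  [seen]
{q0, q1, q5} --a--> {q0, q1, q2, q3, q4, q5}  [seen]
{q0, q1, q5} --b--> {q0, q1, q2, q3, q4, q5}  [seen]
{q0, q1, q2, q3, q4, q5} --a--> {q0, q1, q2, q3, q4, q5}  [seen]
{q0, q1, q2, q3, q4, q5} --b--> {q0, q1, q2, q3, q4, q5}  [seen]
Reachable DFA states: {q0}, {q0, q1, q4, q5}, {q0, q1, q5}, {q0, q1, q2, q3, q4, q5}.
Accepting DFA states (contain an NFA accepting state): {q0, q1, q4, q5}, {q0, q1, q5}, {q0, q1, q2, q3, q4, q5}.

3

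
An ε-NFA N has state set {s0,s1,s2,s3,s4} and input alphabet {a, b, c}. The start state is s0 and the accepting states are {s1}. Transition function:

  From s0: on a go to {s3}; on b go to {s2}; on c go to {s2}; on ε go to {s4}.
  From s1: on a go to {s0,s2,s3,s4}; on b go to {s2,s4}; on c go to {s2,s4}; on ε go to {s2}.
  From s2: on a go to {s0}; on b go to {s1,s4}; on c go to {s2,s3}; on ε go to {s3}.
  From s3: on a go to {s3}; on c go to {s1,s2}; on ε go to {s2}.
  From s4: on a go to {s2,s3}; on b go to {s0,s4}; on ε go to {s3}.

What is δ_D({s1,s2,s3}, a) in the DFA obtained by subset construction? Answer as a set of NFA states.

δ(s1,a) = {s0,s2,s3,s4}; δ(s2,a) = {s0}; δ(s3,a) = {s3}.
Union: {s0,s2,s3,s4}.

{s0,s2,s3,s4}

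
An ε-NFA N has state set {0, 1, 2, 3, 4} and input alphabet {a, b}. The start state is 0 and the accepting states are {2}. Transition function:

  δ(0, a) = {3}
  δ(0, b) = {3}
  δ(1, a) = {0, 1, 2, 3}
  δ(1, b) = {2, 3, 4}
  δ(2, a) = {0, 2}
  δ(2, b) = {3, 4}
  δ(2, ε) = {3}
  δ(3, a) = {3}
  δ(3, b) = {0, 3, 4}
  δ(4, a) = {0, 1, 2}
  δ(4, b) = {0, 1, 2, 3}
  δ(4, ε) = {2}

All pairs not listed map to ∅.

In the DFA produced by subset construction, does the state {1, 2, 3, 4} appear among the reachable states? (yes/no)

Start state of the DFA: {0} (ε-closure of the NFA start).
{0} --a--> {3}  [new]
{0} --b--> {3}  [seen]
{3} --a--> {3}  [seen]
{3} --b--> {0, 2, 3, 4}  [new]
{0, 2, 3, 4} --a--> {0, 1, 2, 3}  [new]
{0, 2, 3, 4} --b--> {0, 1, 2, 3, 4}  [new]
{0, 1, 2, 3} --a--> {0, 1, 2, 3}  [seen]
{0, 1, 2, 3} --b--> {0, 2, 3, 4}  [seen]
{0, 1, 2, 3, 4} --a--> {0, 1, 2, 3}  [seen]
{0, 1, 2, 3, 4} --b--> {0, 1, 2, 3, 4}  [seen]
Reachable DFA states: {0}, {3}, {0, 2, 3, 4}, {0, 1, 2, 3}, {0, 1, 2, 3, 4}.
{1, 2, 3, 4} is not among them.

no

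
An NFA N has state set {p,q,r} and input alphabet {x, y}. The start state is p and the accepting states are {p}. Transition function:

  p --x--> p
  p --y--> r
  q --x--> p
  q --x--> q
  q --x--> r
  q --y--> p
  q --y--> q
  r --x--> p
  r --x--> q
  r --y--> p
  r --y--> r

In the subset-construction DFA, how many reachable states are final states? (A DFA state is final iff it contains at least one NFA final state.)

Start state of the DFA: {p}.
{p} --x--> {p}  [seen]
{p} --y--> {r}  [new]
{r} --x--> {p,q}  [new]
{r} --y--> {p,r}  [new]
{p,q} --x--> {p,q,r}  [new]
{p,q} --y--> {p,q,r}  [seen]
{p,r} --x--> {p,q}  [seen]
{p,r} --y--> {p,r}  [seen]
{p,q,r} --x--> {p,q,r}  [seen]
{p,q,r} --y--> {p,q,r}  [seen]
Reachable DFA states: {p}, {r}, {p,q}, {p,r}, {p,q,r}.
Accepting DFA states (contain an NFA accepting state): {p}, {p,q}, {p,r}, {p,q,r}.

4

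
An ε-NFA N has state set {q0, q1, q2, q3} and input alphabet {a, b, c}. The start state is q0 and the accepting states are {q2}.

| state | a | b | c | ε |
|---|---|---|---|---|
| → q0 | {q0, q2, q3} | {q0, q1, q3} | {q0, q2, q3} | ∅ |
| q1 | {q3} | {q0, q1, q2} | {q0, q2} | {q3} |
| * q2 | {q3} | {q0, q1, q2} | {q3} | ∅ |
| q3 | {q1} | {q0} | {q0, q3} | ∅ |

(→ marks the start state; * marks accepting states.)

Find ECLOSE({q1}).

{q1, q3}

Begin with {q1}.
q1 →ε {q3}; add q3.
ε-closure = {q1, q3}.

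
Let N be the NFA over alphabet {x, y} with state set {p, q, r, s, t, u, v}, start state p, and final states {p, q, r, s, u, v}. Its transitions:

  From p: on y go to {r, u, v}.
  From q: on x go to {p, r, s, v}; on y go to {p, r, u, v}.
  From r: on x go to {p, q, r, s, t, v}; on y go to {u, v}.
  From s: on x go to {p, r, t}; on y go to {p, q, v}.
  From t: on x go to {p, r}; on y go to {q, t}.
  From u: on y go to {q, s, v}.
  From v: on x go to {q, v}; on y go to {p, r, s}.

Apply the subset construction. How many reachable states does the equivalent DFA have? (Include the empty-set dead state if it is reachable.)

Start state of the DFA: {p}.
{p} --x--> ∅  [new]
{p} --y--> {r, u, v}  [new]
∅ --x--> ∅  [seen]
∅ --y--> ∅  [seen]
{r, u, v} --x--> {p, q, r, s, t, v}  [new]
{r, u, v} --y--> {p, q, r, s, u, v}  [new]
{p, q, r, s, t, v} --x--> {p, q, r, s, t, v}  [seen]
{p, q, r, s, t, v} --y--> {p, q, r, s, t, u, v}  [new]
{p, q, r, s, u, v} --x--> {p, q, r, s, t, v}  [seen]
{p, q, r, s, u, v} --y--> {p, q, r, s, u, v}  [seen]
{p, q, r, s, t, u, v} --x--> {p, q, r, s, t, v}  [seen]
{p, q, r, s, t, u, v} --y--> {p, q, r, s, t, u, v}  [seen]
Reachable DFA states: {p}, ∅, {r, u, v}, {p, q, r, s, t, v}, {p, q, r, s, u, v}, {p, q, r, s, t, u, v}.

6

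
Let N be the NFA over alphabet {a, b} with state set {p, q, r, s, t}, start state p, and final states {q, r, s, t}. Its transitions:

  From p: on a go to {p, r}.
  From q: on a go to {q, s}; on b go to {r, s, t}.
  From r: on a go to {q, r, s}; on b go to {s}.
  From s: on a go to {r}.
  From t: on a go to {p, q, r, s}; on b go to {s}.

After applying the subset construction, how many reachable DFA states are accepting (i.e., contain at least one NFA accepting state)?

6

Start state of the DFA: {p}.
{p} --a--> {p, r}  [new]
{p} --b--> ∅  [new]
{p, r} --a--> {p, q, r, s}  [new]
{p, r} --b--> {s}  [new]
∅ --a--> ∅  [seen]
∅ --b--> ∅  [seen]
{p, q, r, s} --a--> {p, q, r, s}  [seen]
{p, q, r, s} --b--> {r, s, t}  [new]
{s} --a--> {r}  [new]
{s} --b--> ∅  [seen]
{r, s, t} --a--> {p, q, r, s}  [seen]
{r, s, t} --b--> {s}  [seen]
{r} --a--> {q, r, s}  [new]
{r} --b--> {s}  [seen]
{q, r, s} --a--> {q, r, s}  [seen]
{q, r, s} --b--> {r, s, t}  [seen]
Reachable DFA states: {p}, {p, r}, ∅, {p, q, r, s}, {s}, {r, s, t}, {r}, {q, r, s}.
Accepting DFA states (contain an NFA accepting state): {p, r}, {p, q, r, s}, {s}, {r, s, t}, {r}, {q, r, s}.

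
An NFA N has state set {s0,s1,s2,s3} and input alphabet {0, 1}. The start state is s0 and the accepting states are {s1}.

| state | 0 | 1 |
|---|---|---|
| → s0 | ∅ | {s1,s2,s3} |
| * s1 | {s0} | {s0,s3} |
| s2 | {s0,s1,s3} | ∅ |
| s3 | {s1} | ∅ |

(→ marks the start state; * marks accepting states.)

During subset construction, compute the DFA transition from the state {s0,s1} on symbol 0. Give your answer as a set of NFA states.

{s0}

δ(s0,0) = ∅; δ(s1,0) = {s0}.
Union: {s0}.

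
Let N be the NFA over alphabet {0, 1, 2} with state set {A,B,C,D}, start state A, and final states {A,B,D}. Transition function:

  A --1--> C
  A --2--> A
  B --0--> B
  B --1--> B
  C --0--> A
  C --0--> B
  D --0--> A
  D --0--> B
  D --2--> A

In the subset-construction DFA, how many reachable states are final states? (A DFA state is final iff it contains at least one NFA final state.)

Start state of the DFA: {A}.
{A} --0--> ∅  [new]
{A} --1--> {C}  [new]
{A} --2--> {A}  [seen]
∅ --0--> ∅  [seen]
∅ --1--> ∅  [seen]
∅ --2--> ∅  [seen]
{C} --0--> {A,B}  [new]
{C} --1--> ∅  [seen]
{C} --2--> ∅  [seen]
{A,B} --0--> {B}  [new]
{A,B} --1--> {B,C}  [new]
{A,B} --2--> {A}  [seen]
{B} --0--> {B}  [seen]
{B} --1--> {B}  [seen]
{B} --2--> ∅  [seen]
{B,C} --0--> {A,B}  [seen]
{B,C} --1--> {B}  [seen]
{B,C} --2--> ∅  [seen]
Reachable DFA states: {A}, ∅, {C}, {A,B}, {B}, {B,C}.
Accepting DFA states (contain an NFA accepting state): {A}, {A,B}, {B}, {B,C}.

4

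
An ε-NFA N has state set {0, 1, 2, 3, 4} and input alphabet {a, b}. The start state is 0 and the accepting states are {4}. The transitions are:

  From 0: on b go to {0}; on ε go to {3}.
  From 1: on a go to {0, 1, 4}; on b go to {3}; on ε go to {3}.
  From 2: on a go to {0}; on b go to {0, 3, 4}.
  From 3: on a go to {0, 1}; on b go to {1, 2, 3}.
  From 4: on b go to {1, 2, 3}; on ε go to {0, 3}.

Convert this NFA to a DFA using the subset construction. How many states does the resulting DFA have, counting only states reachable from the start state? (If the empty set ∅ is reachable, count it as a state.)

5

Start state of the DFA: {0, 3} (ε-closure of the NFA start).
{0, 3} --a--> {0, 1, 3}  [new]
{0, 3} --b--> {0, 1, 2, 3}  [new]
{0, 1, 3} --a--> {0, 1, 3, 4}  [new]
{0, 1, 3} --b--> {0, 1, 2, 3}  [seen]
{0, 1, 2, 3} --a--> {0, 1, 3, 4}  [seen]
{0, 1, 2, 3} --b--> {0, 1, 2, 3, 4}  [new]
{0, 1, 3, 4} --a--> {0, 1, 3, 4}  [seen]
{0, 1, 3, 4} --b--> {0, 1, 2, 3}  [seen]
{0, 1, 2, 3, 4} --a--> {0, 1, 3, 4}  [seen]
{0, 1, 2, 3, 4} --b--> {0, 1, 2, 3, 4}  [seen]
Reachable DFA states: {0, 3}, {0, 1, 3}, {0, 1, 2, 3}, {0, 1, 3, 4}, {0, 1, 2, 3, 4}.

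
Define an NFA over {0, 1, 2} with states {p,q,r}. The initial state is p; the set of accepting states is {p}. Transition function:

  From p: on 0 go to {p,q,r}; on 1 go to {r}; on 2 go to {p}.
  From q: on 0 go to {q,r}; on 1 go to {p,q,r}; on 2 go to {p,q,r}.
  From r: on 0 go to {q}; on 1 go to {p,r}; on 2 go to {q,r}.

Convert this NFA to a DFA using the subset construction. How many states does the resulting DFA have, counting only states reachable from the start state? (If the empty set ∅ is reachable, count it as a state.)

Start state of the DFA: {p}.
{p} --0--> {p,q,r}  [new]
{p} --1--> {r}  [new]
{p} --2--> {p}  [seen]
{p,q,r} --0--> {p,q,r}  [seen]
{p,q,r} --1--> {p,q,r}  [seen]
{p,q,r} --2--> {p,q,r}  [seen]
{r} --0--> {q}  [new]
{r} --1--> {p,r}  [new]
{r} --2--> {q,r}  [new]
{q} --0--> {q,r}  [seen]
{q} --1--> {p,q,r}  [seen]
{q} --2--> {p,q,r}  [seen]
{p,r} --0--> {p,q,r}  [seen]
{p,r} --1--> {p,r}  [seen]
{p,r} --2--> {p,q,r}  [seen]
{q,r} --0--> {q,r}  [seen]
{q,r} --1--> {p,q,r}  [seen]
{q,r} --2--> {p,q,r}  [seen]
Reachable DFA states: {p}, {p,q,r}, {r}, {q}, {p,r}, {q,r}.

6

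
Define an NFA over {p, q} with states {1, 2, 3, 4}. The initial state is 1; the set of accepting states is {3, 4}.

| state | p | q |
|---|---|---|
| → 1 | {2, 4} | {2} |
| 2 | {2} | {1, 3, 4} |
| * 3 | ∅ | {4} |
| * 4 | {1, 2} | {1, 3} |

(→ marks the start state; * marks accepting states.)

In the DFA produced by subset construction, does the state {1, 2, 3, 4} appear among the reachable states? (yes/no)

Start state of the DFA: {1}.
{1} --p--> {2, 4}  [new]
{1} --q--> {2}  [new]
{2, 4} --p--> {1, 2}  [new]
{2, 4} --q--> {1, 3, 4}  [new]
{2} --p--> {2}  [seen]
{2} --q--> {1, 3, 4}  [seen]
{1, 2} --p--> {2, 4}  [seen]
{1, 2} --q--> {1, 2, 3, 4}  [new]
{1, 3, 4} --p--> {1, 2, 4}  [new]
{1, 3, 4} --q--> {1, 2, 3, 4}  [seen]
{1, 2, 3, 4} --p--> {1, 2, 4}  [seen]
{1, 2, 3, 4} --q--> {1, 2, 3, 4}  [seen]
{1, 2, 4} --p--> {1, 2, 4}  [seen]
{1, 2, 4} --q--> {1, 2, 3, 4}  [seen]
Reachable DFA states: {1}, {2, 4}, {2}, {1, 2}, {1, 3, 4}, {1, 2, 3, 4}, {1, 2, 4}.
{1, 2, 3, 4} is among them.

yes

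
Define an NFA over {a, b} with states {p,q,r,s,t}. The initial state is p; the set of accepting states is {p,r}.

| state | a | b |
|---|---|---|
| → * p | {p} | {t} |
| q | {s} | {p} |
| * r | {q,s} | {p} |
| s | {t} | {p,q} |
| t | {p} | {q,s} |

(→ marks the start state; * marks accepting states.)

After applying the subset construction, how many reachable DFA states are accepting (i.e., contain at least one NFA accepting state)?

Start state of the DFA: {p}.
{p} --a--> {p}  [seen]
{p} --b--> {t}  [new]
{t} --a--> {p}  [seen]
{t} --b--> {q,s}  [new]
{q,s} --a--> {s,t}  [new]
{q,s} --b--> {p,q}  [new]
{s,t} --a--> {p,t}  [new]
{s,t} --b--> {p,q,s}  [new]
{p,q} --a--> {p,s}  [new]
{p,q} --b--> {p,t}  [seen]
{p,t} --a--> {p}  [seen]
{p,t} --b--> {q,s,t}  [new]
{p,q,s} --a--> {p,s,t}  [new]
{p,q,s} --b--> {p,q,t}  [new]
{p,s} --a--> {p,t}  [seen]
{p,s} --b--> {p,q,t}  [seen]
{q,s,t} --a--> {p,s,t}  [seen]
{q,s,t} --b--> {p,q,s}  [seen]
{p,s,t} --a--> {p,t}  [seen]
{p,s,t} --b--> {p,q,s,t}  [new]
{p,q,t} --a--> {p,s}  [seen]
{p,q,t} --b--> {p,q,s,t}  [seen]
{p,q,s,t} --a--> {p,s,t}  [seen]
{p,q,s,t} --b--> {p,q,s,t}  [seen]
Reachable DFA states: {p}, {t}, {q,s}, {s,t}, {p,q}, {p,t}, {p,q,s}, {p,s}, {q,s,t}, {p,s,t}, {p,q,t}, {p,q,s,t}.
Accepting DFA states (contain an NFA accepting state): {p}, {p,q}, {p,t}, {p,q,s}, {p,s}, {p,s,t}, {p,q,t}, {p,q,s,t}.

8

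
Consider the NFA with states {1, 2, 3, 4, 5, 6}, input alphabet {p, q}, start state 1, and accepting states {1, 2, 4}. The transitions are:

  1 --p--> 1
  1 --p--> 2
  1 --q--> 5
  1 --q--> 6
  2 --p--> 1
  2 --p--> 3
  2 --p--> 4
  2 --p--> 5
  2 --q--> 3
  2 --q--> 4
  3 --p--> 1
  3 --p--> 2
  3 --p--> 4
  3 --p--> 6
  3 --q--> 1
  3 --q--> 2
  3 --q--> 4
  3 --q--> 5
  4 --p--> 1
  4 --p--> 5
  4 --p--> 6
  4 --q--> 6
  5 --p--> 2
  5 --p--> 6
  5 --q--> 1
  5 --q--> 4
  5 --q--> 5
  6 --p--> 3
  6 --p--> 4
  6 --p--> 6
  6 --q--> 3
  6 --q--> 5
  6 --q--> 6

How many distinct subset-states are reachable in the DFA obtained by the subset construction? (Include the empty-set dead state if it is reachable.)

Start state of the DFA: {1}.
{1} --p--> {1, 2}  [new]
{1} --q--> {5, 6}  [new]
{1, 2} --p--> {1, 2, 3, 4, 5}  [new]
{1, 2} --q--> {3, 4, 5, 6}  [new]
{5, 6} --p--> {2, 3, 4, 6}  [new]
{5, 6} --q--> {1, 3, 4, 5, 6}  [new]
{1, 2, 3, 4, 5} --p--> {1, 2, 3, 4, 5, 6}  [new]
{1, 2, 3, 4, 5} --q--> {1, 2, 3, 4, 5, 6}  [seen]
{3, 4, 5, 6} --p--> {1, 2, 3, 4, 5, 6}  [seen]
{3, 4, 5, 6} --q--> {1, 2, 3, 4, 5, 6}  [seen]
{2, 3, 4, 6} --p--> {1, 2, 3, 4, 5, 6}  [seen]
{2, 3, 4, 6} --q--> {1, 2, 3, 4, 5, 6}  [seen]
{1, 3, 4, 5, 6} --p--> {1, 2, 3, 4, 5, 6}  [seen]
{1, 3, 4, 5, 6} --q--> {1, 2, 3, 4, 5, 6}  [seen]
{1, 2, 3, 4, 5, 6} --p--> {1, 2, 3, 4, 5, 6}  [seen]
{1, 2, 3, 4, 5, 6} --q--> {1, 2, 3, 4, 5, 6}  [seen]
Reachable DFA states: {1}, {1, 2}, {5, 6}, {1, 2, 3, 4, 5}, {3, 4, 5, 6}, {2, 3, 4, 6}, {1, 3, 4, 5, 6}, {1, 2, 3, 4, 5, 6}.

8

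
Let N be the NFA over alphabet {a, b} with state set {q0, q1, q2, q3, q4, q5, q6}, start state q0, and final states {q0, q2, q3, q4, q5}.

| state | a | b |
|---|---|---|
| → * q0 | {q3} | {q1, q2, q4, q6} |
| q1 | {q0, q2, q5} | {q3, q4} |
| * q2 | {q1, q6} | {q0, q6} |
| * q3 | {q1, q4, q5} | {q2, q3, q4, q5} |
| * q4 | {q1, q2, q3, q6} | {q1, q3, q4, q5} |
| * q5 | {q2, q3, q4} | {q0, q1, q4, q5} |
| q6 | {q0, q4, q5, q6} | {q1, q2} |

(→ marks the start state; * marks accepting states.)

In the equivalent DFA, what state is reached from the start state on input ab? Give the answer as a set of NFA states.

Start: {q0}.
δ(q0,a) = {q3}.
Union: {q3}.
After a: {q3}.
δ(q3,b) = {q2, q3, q4, q5}.
Union: {q2, q3, q4, q5}.
After b: {q2, q3, q4, q5}.

{q2, q3, q4, q5}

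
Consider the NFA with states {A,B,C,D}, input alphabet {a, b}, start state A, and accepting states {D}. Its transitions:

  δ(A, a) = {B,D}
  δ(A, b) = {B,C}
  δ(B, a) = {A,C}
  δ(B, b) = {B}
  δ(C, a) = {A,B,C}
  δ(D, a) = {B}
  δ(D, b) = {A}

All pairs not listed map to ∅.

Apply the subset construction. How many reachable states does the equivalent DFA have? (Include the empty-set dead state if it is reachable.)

Start state of the DFA: {A}.
{A} --a--> {B,D}  [new]
{A} --b--> {B,C}  [new]
{B,D} --a--> {A,B,C}  [new]
{B,D} --b--> {A,B}  [new]
{B,C} --a--> {A,B,C}  [seen]
{B,C} --b--> {B}  [new]
{A,B,C} --a--> {A,B,C,D}  [new]
{A,B,C} --b--> {B,C}  [seen]
{A,B} --a--> {A,B,C,D}  [seen]
{A,B} --b--> {B,C}  [seen]
{B} --a--> {A,C}  [new]
{B} --b--> {B}  [seen]
{A,B,C,D} --a--> {A,B,C,D}  [seen]
{A,B,C,D} --b--> {A,B,C}  [seen]
{A,C} --a--> {A,B,C,D}  [seen]
{A,C} --b--> {B,C}  [seen]
Reachable DFA states: {A}, {B,D}, {B,C}, {A,B,C}, {A,B}, {B}, {A,B,C,D}, {A,C}.

8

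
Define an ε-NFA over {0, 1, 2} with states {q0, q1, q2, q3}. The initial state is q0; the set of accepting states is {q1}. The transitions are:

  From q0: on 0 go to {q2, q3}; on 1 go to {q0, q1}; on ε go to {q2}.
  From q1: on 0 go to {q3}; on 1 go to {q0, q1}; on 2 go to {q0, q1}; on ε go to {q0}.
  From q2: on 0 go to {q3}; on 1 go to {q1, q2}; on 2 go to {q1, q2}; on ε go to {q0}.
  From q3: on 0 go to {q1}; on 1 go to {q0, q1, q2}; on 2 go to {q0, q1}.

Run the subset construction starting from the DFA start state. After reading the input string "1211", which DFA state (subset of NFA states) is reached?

Start: {q0, q2}.
δ(q0,1) = {q0, q1}; δ(q2,1) = {q1, q2}.
Union: {q0, q1, q2}.
After 1: {q0, q1, q2}.
δ(q0,2) = ∅; δ(q1,2) = {q0, q1}; δ(q2,2) = {q1, q2}.
Union: {q0, q1, q2}.
After 2: {q0, q1, q2}.
δ(q0,1) = {q0, q1}; δ(q1,1) = {q0, q1}; δ(q2,1) = {q1, q2}.
Union: {q0, q1, q2}.
After 1: {q0, q1, q2}.
δ(q0,1) = {q0, q1}; δ(q1,1) = {q0, q1}; δ(q2,1) = {q1, q2}.
Union: {q0, q1, q2}.
After 1: {q0, q1, q2}.

{q0, q1, q2}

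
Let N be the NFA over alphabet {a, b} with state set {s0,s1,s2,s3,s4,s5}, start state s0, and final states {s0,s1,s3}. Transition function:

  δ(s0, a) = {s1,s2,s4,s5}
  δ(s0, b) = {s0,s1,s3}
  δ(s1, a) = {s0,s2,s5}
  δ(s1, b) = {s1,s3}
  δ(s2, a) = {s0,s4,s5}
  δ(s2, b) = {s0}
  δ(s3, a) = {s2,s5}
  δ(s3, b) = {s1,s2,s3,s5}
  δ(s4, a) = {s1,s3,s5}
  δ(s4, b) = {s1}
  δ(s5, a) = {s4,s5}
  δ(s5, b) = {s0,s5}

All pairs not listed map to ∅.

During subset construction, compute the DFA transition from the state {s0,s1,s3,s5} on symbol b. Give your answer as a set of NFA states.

{s0,s1,s2,s3,s5}

δ(s0,b) = {s0,s1,s3}; δ(s1,b) = {s1,s3}; δ(s3,b) = {s1,s2,s3,s5}; δ(s5,b) = {s0,s5}.
Union: {s0,s1,s2,s3,s5}.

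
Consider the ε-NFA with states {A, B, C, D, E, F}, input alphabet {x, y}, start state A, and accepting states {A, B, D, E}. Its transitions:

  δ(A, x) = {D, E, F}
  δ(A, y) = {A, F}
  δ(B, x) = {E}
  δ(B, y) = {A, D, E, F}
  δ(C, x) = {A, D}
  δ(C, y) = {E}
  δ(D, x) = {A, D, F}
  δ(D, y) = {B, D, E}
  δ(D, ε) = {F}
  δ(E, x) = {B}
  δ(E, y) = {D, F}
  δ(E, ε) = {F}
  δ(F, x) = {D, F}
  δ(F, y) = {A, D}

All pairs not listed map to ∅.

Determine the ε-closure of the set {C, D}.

Begin with {C, D}.
D →ε {F}; add F.
ε-closure = {C, D, F}.

{C, D, F}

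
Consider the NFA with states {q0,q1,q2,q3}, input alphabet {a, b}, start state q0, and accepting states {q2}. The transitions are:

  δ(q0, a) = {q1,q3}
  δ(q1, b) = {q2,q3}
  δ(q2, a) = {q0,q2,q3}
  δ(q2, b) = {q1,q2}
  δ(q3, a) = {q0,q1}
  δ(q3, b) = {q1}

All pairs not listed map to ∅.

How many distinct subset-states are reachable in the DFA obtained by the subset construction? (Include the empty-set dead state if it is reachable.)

9

Start state of the DFA: {q0}.
{q0} --a--> {q1,q3}  [new]
{q0} --b--> ∅  [new]
{q1,q3} --a--> {q0,q1}  [new]
{q1,q3} --b--> {q1,q2,q3}  [new]
∅ --a--> ∅  [seen]
∅ --b--> ∅  [seen]
{q0,q1} --a--> {q1,q3}  [seen]
{q0,q1} --b--> {q2,q3}  [new]
{q1,q2,q3} --a--> {q0,q1,q2,q3}  [new]
{q1,q2,q3} --b--> {q1,q2,q3}  [seen]
{q2,q3} --a--> {q0,q1,q2,q3}  [seen]
{q2,q3} --b--> {q1,q2}  [new]
{q0,q1,q2,q3} --a--> {q0,q1,q2,q3}  [seen]
{q0,q1,q2,q3} --b--> {q1,q2,q3}  [seen]
{q1,q2} --a--> {q0,q2,q3}  [new]
{q1,q2} --b--> {q1,q2,q3}  [seen]
{q0,q2,q3} --a--> {q0,q1,q2,q3}  [seen]
{q0,q2,q3} --b--> {q1,q2}  [seen]
Reachable DFA states: {q0}, {q1,q3}, ∅, {q0,q1}, {q1,q2,q3}, {q2,q3}, {q0,q1,q2,q3}, {q1,q2}, {q0,q2,q3}.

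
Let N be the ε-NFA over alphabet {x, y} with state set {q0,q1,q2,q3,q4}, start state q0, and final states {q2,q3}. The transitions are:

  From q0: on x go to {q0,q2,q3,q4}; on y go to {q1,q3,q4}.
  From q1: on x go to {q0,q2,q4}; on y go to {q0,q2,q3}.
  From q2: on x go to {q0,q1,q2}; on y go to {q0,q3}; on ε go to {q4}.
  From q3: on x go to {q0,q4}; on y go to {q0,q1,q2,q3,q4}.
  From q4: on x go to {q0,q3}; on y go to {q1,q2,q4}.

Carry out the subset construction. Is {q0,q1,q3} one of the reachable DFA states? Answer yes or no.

no

Start state of the DFA: {q0} (ε-closure of the NFA start).
{q0} --x--> {q0,q2,q3,q4}  [new]
{q0} --y--> {q1,q3,q4}  [new]
{q0,q2,q3,q4} --x--> {q0,q1,q2,q3,q4}  [new]
{q0,q2,q3,q4} --y--> {q0,q1,q2,q3,q4}  [seen]
{q1,q3,q4} --x--> {q0,q2,q3,q4}  [seen]
{q1,q3,q4} --y--> {q0,q1,q2,q3,q4}  [seen]
{q0,q1,q2,q3,q4} --x--> {q0,q1,q2,q3,q4}  [seen]
{q0,q1,q2,q3,q4} --y--> {q0,q1,q2,q3,q4}  [seen]
Reachable DFA states: {q0}, {q0,q2,q3,q4}, {q1,q3,q4}, {q0,q1,q2,q3,q4}.
{q0,q1,q3} is not among them.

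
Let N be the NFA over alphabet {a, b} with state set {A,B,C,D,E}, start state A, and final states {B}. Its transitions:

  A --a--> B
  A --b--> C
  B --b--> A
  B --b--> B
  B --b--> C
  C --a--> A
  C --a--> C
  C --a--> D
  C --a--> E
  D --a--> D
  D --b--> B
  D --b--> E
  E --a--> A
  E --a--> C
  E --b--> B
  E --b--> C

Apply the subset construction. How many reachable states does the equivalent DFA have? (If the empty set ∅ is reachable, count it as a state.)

9

Start state of the DFA: {A}.
{A} --a--> {B}  [new]
{A} --b--> {C}  [new]
{B} --a--> ∅  [new]
{B} --b--> {A,B,C}  [new]
{C} --a--> {A,C,D,E}  [new]
{C} --b--> ∅  [seen]
∅ --a--> ∅  [seen]
∅ --b--> ∅  [seen]
{A,B,C} --a--> {A,B,C,D,E}  [new]
{A,B,C} --b--> {A,B,C}  [seen]
{A,C,D,E} --a--> {A,B,C,D,E}  [seen]
{A,C,D,E} --b--> {B,C,E}  [new]
{A,B,C,D,E} --a--> {A,B,C,D,E}  [seen]
{A,B,C,D,E} --b--> {A,B,C,E}  [new]
{B,C,E} --a--> {A,C,D,E}  [seen]
{B,C,E} --b--> {A,B,C}  [seen]
{A,B,C,E} --a--> {A,B,C,D,E}  [seen]
{A,B,C,E} --b--> {A,B,C}  [seen]
Reachable DFA states: {A}, {B}, {C}, ∅, {A,B,C}, {A,C,D,E}, {A,B,C,D,E}, {B,C,E}, {A,B,C,E}.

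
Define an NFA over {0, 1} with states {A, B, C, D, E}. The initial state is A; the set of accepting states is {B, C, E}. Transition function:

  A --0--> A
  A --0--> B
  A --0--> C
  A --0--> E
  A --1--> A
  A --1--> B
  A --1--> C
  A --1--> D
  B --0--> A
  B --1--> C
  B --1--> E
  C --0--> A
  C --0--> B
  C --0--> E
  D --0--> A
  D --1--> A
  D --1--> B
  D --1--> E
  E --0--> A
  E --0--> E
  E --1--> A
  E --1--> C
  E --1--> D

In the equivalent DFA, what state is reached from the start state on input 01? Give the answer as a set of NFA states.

Start: {A}.
δ(A,0) = {A, B, C, E}.
Union: {A, B, C, E}.
After 0: {A, B, C, E}.
δ(A,1) = {A, B, C, D}; δ(B,1) = {C, E}; δ(C,1) = ∅; δ(E,1) = {A, C, D}.
Union: {A, B, C, D, E}.
After 1: {A, B, C, D, E}.

{A, B, C, D, E}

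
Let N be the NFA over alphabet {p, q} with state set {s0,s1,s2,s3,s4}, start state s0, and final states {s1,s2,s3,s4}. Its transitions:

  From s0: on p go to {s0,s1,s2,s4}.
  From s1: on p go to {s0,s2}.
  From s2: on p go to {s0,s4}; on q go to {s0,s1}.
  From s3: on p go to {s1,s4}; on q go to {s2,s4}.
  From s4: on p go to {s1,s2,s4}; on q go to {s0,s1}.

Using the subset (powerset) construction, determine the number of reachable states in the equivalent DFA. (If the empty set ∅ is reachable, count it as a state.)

4

Start state of the DFA: {s0}.
{s0} --p--> {s0,s1,s2,s4}  [new]
{s0} --q--> ∅  [new]
{s0,s1,s2,s4} --p--> {s0,s1,s2,s4}  [seen]
{s0,s1,s2,s4} --q--> {s0,s1}  [new]
∅ --p--> ∅  [seen]
∅ --q--> ∅  [seen]
{s0,s1} --p--> {s0,s1,s2,s4}  [seen]
{s0,s1} --q--> ∅  [seen]
Reachable DFA states: {s0}, {s0,s1,s2,s4}, ∅, {s0,s1}.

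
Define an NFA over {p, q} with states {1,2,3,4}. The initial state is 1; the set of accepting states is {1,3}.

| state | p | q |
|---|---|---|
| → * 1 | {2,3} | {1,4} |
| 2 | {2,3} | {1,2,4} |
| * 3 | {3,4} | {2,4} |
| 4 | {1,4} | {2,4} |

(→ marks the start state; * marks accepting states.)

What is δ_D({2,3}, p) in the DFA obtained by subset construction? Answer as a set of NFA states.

δ(2,p) = {2,3}; δ(3,p) = {3,4}.
Union: {2,3,4}.

{2,3,4}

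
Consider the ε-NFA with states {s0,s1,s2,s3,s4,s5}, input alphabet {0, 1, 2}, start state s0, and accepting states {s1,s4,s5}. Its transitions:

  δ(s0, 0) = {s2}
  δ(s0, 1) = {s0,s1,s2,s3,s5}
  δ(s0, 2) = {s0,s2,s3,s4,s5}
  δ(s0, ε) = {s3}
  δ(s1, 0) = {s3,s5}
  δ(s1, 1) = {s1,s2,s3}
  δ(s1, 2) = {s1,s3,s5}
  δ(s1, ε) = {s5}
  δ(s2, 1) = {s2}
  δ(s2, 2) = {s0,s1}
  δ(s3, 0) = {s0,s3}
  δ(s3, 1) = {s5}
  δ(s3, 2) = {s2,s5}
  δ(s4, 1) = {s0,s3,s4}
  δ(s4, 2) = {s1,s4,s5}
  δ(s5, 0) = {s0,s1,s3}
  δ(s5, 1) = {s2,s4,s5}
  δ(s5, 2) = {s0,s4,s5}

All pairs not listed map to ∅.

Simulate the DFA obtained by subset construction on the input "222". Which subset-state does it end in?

Start: {s0,s3}.
δ(s0,2) = {s0,s2,s3,s4,s5}; δ(s3,2) = {s2,s5}.
Union: {s0,s2,s3,s4,s5}.
After 2: {s0,s2,s3,s4,s5}.
δ(s0,2) = {s0,s2,s3,s4,s5}; δ(s2,2) = {s0,s1}; δ(s3,2) = {s2,s5}; δ(s4,2) = {s1,s4,s5}; δ(s5,2) = {s0,s4,s5}.
Union: {s0,s1,s2,s3,s4,s5}.
After 2: {s0,s1,s2,s3,s4,s5}.
δ(s0,2) = {s0,s2,s3,s4,s5}; δ(s1,2) = {s1,s3,s5}; δ(s2,2) = {s0,s1}; δ(s3,2) = {s2,s5}; δ(s4,2) = {s1,s4,s5}; δ(s5,2) = {s0,s4,s5}.
Union: {s0,s1,s2,s3,s4,s5}.
After 2: {s0,s1,s2,s3,s4,s5}.

{s0,s1,s2,s3,s4,s5}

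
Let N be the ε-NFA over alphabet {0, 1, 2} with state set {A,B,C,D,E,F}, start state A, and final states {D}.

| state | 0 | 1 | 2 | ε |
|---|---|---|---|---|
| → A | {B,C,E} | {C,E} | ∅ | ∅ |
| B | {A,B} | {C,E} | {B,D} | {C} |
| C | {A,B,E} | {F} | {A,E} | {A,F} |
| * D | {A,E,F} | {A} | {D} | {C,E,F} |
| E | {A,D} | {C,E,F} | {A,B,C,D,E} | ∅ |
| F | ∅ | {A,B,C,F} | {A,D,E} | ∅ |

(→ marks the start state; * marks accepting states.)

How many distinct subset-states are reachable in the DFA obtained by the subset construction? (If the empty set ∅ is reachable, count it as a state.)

Start state of the DFA: {A} (ε-closure of the NFA start).
{A} --0--> {A,B,C,E,F}  [new]
{A} --1--> {A,C,E,F}  [new]
{A} --2--> ∅  [new]
{A,B,C,E,F} --0--> {A,B,C,D,E,F}  [new]
{A,B,C,E,F} --1--> {A,B,C,E,F}  [seen]
{A,B,C,E,F} --2--> {A,B,C,D,E,F}  [seen]
{A,C,E,F} --0--> {A,B,C,D,E,F}  [seen]
{A,C,E,F} --1--> {A,B,C,E,F}  [seen]
{A,C,E,F} --2--> {A,B,C,D,E,F}  [seen]
∅ --0--> ∅  [seen]
∅ --1--> ∅  [seen]
∅ --2--> ∅  [seen]
{A,B,C,D,E,F} --0--> {A,B,C,D,E,F}  [seen]
{A,B,C,D,E,F} --1--> {A,B,C,E,F}  [seen]
{A,B,C,D,E,F} --2--> {A,B,C,D,E,F}  [seen]
Reachable DFA states: {A}, {A,B,C,E,F}, {A,C,E,F}, ∅, {A,B,C,D,E,F}.

5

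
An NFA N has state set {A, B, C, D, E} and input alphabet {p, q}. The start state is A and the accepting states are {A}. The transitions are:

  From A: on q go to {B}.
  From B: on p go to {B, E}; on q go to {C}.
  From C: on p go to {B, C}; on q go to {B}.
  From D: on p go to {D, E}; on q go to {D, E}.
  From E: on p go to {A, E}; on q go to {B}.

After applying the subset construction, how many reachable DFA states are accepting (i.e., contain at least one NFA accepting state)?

3

Start state of the DFA: {A}.
{A} --p--> ∅  [new]
{A} --q--> {B}  [new]
∅ --p--> ∅  [seen]
∅ --q--> ∅  [seen]
{B} --p--> {B, E}  [new]
{B} --q--> {C}  [new]
{B, E} --p--> {A, B, E}  [new]
{B, E} --q--> {B, C}  [new]
{C} --p--> {B, C}  [seen]
{C} --q--> {B}  [seen]
{A, B, E} --p--> {A, B, E}  [seen]
{A, B, E} --q--> {B, C}  [seen]
{B, C} --p--> {B, C, E}  [new]
{B, C} --q--> {B, C}  [seen]
{B, C, E} --p--> {A, B, C, E}  [new]
{B, C, E} --q--> {B, C}  [seen]
{A, B, C, E} --p--> {A, B, C, E}  [seen]
{A, B, C, E} --q--> {B, C}  [seen]
Reachable DFA states: {A}, ∅, {B}, {B, E}, {C}, {A, B, E}, {B, C}, {B, C, E}, {A, B, C, E}.
Accepting DFA states (contain an NFA accepting state): {A}, {A, B, E}, {A, B, C, E}.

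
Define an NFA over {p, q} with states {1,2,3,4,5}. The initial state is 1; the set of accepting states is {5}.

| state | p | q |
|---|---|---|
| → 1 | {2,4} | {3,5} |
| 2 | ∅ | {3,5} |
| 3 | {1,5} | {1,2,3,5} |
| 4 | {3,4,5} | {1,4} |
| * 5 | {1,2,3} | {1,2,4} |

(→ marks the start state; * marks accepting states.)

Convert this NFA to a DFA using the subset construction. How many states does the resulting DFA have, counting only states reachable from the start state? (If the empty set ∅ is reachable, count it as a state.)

7

Start state of the DFA: {1}.
{1} --p--> {2,4}  [new]
{1} --q--> {3,5}  [new]
{2,4} --p--> {3,4,5}  [new]
{2,4} --q--> {1,3,4,5}  [new]
{3,5} --p--> {1,2,3,5}  [new]
{3,5} --q--> {1,2,3,4,5}  [new]
{3,4,5} --p--> {1,2,3,4,5}  [seen]
{3,4,5} --q--> {1,2,3,4,5}  [seen]
{1,3,4,5} --p--> {1,2,3,4,5}  [seen]
{1,3,4,5} --q--> {1,2,3,4,5}  [seen]
{1,2,3,5} --p--> {1,2,3,4,5}  [seen]
{1,2,3,5} --q--> {1,2,3,4,5}  [seen]
{1,2,3,4,5} --p--> {1,2,3,4,5}  [seen]
{1,2,3,4,5} --q--> {1,2,3,4,5}  [seen]
Reachable DFA states: {1}, {2,4}, {3,5}, {3,4,5}, {1,3,4,5}, {1,2,3,5}, {1,2,3,4,5}.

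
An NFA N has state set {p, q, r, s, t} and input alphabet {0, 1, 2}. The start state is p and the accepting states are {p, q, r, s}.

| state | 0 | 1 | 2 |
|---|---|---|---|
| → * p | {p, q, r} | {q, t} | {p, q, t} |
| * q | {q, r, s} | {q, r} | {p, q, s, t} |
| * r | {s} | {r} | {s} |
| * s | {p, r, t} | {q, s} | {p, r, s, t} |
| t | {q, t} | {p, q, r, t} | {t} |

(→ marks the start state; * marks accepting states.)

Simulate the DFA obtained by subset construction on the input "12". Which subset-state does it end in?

Start: {p}.
δ(p,1) = {q, t}.
Union: {q, t}.
After 1: {q, t}.
δ(q,2) = {p, q, s, t}; δ(t,2) = {t}.
Union: {p, q, s, t}.
After 2: {p, q, s, t}.

{p, q, s, t}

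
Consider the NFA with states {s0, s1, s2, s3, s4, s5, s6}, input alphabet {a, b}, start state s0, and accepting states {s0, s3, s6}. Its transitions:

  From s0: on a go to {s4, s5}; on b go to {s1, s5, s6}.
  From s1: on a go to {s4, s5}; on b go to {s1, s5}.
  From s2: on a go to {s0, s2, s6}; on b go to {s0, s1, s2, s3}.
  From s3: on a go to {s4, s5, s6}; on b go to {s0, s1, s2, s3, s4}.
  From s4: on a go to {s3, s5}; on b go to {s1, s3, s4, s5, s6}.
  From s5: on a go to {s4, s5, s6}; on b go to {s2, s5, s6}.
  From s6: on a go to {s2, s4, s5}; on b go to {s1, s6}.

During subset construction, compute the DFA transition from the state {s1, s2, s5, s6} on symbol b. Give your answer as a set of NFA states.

{s0, s1, s2, s3, s5, s6}

δ(s1,b) = {s1, s5}; δ(s2,b) = {s0, s1, s2, s3}; δ(s5,b) = {s2, s5, s6}; δ(s6,b) = {s1, s6}.
Union: {s0, s1, s2, s3, s5, s6}.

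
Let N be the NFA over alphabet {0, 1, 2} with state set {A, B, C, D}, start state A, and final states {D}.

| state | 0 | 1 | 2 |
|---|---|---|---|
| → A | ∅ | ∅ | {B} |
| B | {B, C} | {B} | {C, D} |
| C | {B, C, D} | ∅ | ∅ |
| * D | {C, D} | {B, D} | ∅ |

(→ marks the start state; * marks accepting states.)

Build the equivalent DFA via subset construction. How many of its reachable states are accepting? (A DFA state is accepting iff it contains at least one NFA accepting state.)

Start state of the DFA: {A}.
{A} --0--> ∅  [new]
{A} --1--> ∅  [seen]
{A} --2--> {B}  [new]
∅ --0--> ∅  [seen]
∅ --1--> ∅  [seen]
∅ --2--> ∅  [seen]
{B} --0--> {B, C}  [new]
{B} --1--> {B}  [seen]
{B} --2--> {C, D}  [new]
{B, C} --0--> {B, C, D}  [new]
{B, C} --1--> {B}  [seen]
{B, C} --2--> {C, D}  [seen]
{C, D} --0--> {B, C, D}  [seen]
{C, D} --1--> {B, D}  [new]
{C, D} --2--> ∅  [seen]
{B, C, D} --0--> {B, C, D}  [seen]
{B, C, D} --1--> {B, D}  [seen]
{B, C, D} --2--> {C, D}  [seen]
{B, D} --0--> {B, C, D}  [seen]
{B, D} --1--> {B, D}  [seen]
{B, D} --2--> {C, D}  [seen]
Reachable DFA states: {A}, ∅, {B}, {B, C}, {C, D}, {B, C, D}, {B, D}.
Accepting DFA states (contain an NFA accepting state): {C, D}, {B, C, D}, {B, D}.

3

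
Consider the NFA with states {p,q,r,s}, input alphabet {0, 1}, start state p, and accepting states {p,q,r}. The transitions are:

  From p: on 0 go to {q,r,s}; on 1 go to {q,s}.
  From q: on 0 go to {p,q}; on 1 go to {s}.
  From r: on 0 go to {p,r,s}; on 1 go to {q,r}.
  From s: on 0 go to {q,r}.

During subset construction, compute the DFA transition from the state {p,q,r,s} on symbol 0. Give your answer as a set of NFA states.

{p,q,r,s}

δ(p,0) = {q,r,s}; δ(q,0) = {p,q}; δ(r,0) = {p,r,s}; δ(s,0) = {q,r}.
Union: {p,q,r,s}.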